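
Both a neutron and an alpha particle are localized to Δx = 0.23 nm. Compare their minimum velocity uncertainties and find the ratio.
The neutron has the larger minimum velocity uncertainty, by a ratio of 4.0.

For both particles, Δp_min = ℏ/(2Δx) = 2.293e-25 kg·m/s (same for both).

The velocity uncertainty is Δv = Δp/m:
- neutron: Δv = 2.293e-25 / 1.675e-27 = 1.369e+02 m/s = 136.874 m/s
- alpha particle: Δv = 2.293e-25 / 6.645e-27 = 3.450e+01 m/s = 34.502 m/s

Ratio: 1.369e+02 / 3.450e+01 = 4.0

The lighter particle has larger velocity uncertainty because Δv ∝ 1/m.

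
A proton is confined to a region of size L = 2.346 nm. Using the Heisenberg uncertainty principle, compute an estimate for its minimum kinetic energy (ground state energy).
942.536 neV

Using the uncertainty principle to estimate ground state energy:

1. The position uncertainty is approximately the confinement size:
   Δx ≈ L = 2.346e-09 m

2. From ΔxΔp ≥ ℏ/2, the minimum momentum uncertainty is:
   Δp ≈ ℏ/(2L) = 2.248e-26 kg·m/s

3. The kinetic energy is approximately:
   KE ≈ (Δp)²/(2m) = (2.248e-26)²/(2 × 1.673e-27 kg)
   KE ≈ 1.510e-25 J = 942.536 neV

This is an order-of-magnitude estimate of the ground state energy.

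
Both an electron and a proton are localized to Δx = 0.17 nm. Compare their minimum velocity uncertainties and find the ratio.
The electron has the larger minimum velocity uncertainty, by a ratio of 1836.2.

For both particles, Δp_min = ℏ/(2Δx) = 3.102e-25 kg·m/s (same for both).

The velocity uncertainty is Δv = Δp/m:
- electron: Δv = 3.102e-25 / 9.109e-31 = 3.405e+05 m/s = 340.493 km/s
- proton: Δv = 3.102e-25 / 1.673e-27 = 1.854e+02 m/s = 185.438 m/s

Ratio: 3.405e+05 / 1.854e+02 = 1836.2

The lighter particle has larger velocity uncertainty because Δv ∝ 1/m.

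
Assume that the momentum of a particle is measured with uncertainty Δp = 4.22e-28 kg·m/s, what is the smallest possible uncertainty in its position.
124.949 nm

Using the Heisenberg uncertainty principle:
ΔxΔp ≥ ℏ/2

The minimum uncertainty in position is:
Δx_min = ℏ/(2Δp)
Δx_min = (1.055e-34 J·s) / (2 × 4.220e-28 kg·m/s)
Δx_min = 1.249e-07 m = 124.949 nm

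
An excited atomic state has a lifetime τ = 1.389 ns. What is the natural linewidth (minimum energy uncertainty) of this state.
236.937 neV

Using the energy-time uncertainty principle:
ΔEΔt ≥ ℏ/2

The lifetime τ represents the time uncertainty Δt.
The natural linewidth (minimum energy uncertainty) is:

ΔE = ℏ/(2τ)
ΔE = (1.055e-34 J·s) / (2 × 1.389e-09 s)
ΔE = 3.796e-26 J = 236.937 neV

This natural linewidth limits the precision of spectroscopic measurements.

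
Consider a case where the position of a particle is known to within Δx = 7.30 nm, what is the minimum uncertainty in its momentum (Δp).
7.223 × 10^-27 kg·m/s

Using the Heisenberg uncertainty principle:
ΔxΔp ≥ ℏ/2

The minimum uncertainty in momentum is:
Δp_min = ℏ/(2Δx)
Δp_min = (1.055e-34 J·s) / (2 × 7.300e-09 m)
Δp_min = 7.223e-27 kg·m/s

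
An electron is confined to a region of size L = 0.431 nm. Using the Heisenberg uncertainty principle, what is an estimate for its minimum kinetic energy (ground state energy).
51.275 meV

Using the uncertainty principle to estimate ground state energy:

1. The position uncertainty is approximately the confinement size:
   Δx ≈ L = 4.310e-10 m

2. From ΔxΔp ≥ ℏ/2, the minimum momentum uncertainty is:
   Δp ≈ ℏ/(2L) = 1.223e-25 kg·m/s

3. The kinetic energy is approximately:
   KE ≈ (Δp)²/(2m) = (1.223e-25)²/(2 × 9.109e-31 kg)
   KE ≈ 8.215e-21 J = 51.275 meV

This is an order-of-magnitude estimate of the ground state energy.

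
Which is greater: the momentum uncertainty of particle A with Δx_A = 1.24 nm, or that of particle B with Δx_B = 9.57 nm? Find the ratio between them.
Particle A has the larger minimum momentum uncertainty, by a factor of 7.72.

For each particle, the minimum momentum uncertainty is Δp_min = ℏ/(2Δx):

Particle A: Δp_A = ℏ/(2×1.240e-09 m) = 4.252e-26 kg·m/s
Particle B: Δp_B = ℏ/(2×9.570e-09 m) = 5.510e-27 kg·m/s

Ratio: Δp_A/Δp_B = 7.72

Since Δp_min ∝ 1/Δx, the particle with smaller position uncertainty (A) has larger momentum uncertainty.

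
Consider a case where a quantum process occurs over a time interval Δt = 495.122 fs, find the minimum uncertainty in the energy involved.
664.697 μeV

Using the energy-time uncertainty principle:
ΔEΔt ≥ ℏ/2

The minimum uncertainty in energy is:
ΔE_min = ℏ/(2Δt)
ΔE_min = (1.055e-34 J·s) / (2 × 4.951e-13 s)
ΔE_min = 1.065e-22 J = 664.697 μeV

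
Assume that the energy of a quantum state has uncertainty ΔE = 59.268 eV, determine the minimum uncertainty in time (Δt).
5.553 as

Using the energy-time uncertainty principle:
ΔEΔt ≥ ℏ/2

The minimum uncertainty in time is:
Δt_min = ℏ/(2ΔE)
Δt_min = (1.055e-34 J·s) / (2 × 9.496e-18 J)
Δt_min = 5.553e-18 s = 5.553 as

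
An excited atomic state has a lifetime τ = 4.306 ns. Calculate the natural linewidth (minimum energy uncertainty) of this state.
76.430 neV

Using the energy-time uncertainty principle:
ΔEΔt ≥ ℏ/2

The lifetime τ represents the time uncertainty Δt.
The natural linewidth (minimum energy uncertainty) is:

ΔE = ℏ/(2τ)
ΔE = (1.055e-34 J·s) / (2 × 4.306e-09 s)
ΔE = 1.225e-26 J = 76.430 neV

This natural linewidth limits the precision of spectroscopic measurements.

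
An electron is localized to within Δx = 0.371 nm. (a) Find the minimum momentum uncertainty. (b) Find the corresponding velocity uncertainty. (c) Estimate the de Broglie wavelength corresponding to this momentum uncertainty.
(a) Δp_min = 1.421 × 10^-25 kg·m/s
(b) Δv_min = 156.021 km/s
(c) λ_dB = 4.662 nm

Step-by-step:

(a) From the uncertainty principle:
Δp_min = ℏ/(2Δx) = (1.055e-34 J·s)/(2 × 3.710e-10 m) = 1.421e-25 kg·m/s

(b) The velocity uncertainty:
Δv = Δp/m = (1.421e-25 kg·m/s)/(9.109e-31 kg) = 1.560e+05 m/s = 156.021 km/s

(c) The de Broglie wavelength for this momentum:
λ = h/p = (6.626e-34 J·s)/(1.421e-25 kg·m/s) = 4.662e-09 m = 4.662 nm

Note: The de Broglie wavelength is comparable to the localization size, as expected from wave-particle duality.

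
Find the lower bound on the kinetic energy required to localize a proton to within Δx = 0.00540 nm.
177.896 meV

Localizing a particle requires giving it sufficient momentum uncertainty:

1. From uncertainty principle: Δp ≥ ℏ/(2Δx)
   Δp_min = (1.055e-34 J·s) / (2 × 5.400e-12 m)
   Δp_min = 9.765e-24 kg·m/s

2. This momentum uncertainty corresponds to kinetic energy:
   KE ≈ (Δp)²/(2m) = (9.765e-24)²/(2 × 1.673e-27 kg)
   KE = 2.850e-20 J = 177.896 meV

Tighter localization requires more energy.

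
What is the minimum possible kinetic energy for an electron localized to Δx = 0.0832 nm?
1.376 eV

Localizing a particle requires giving it sufficient momentum uncertainty:

1. From uncertainty principle: Δp ≥ ℏ/(2Δx)
   Δp_min = (1.055e-34 J·s) / (2 × 8.320e-11 m)
   Δp_min = 6.338e-25 kg·m/s

2. This momentum uncertainty corresponds to kinetic energy:
   KE ≈ (Δp)²/(2m) = (6.338e-25)²/(2 × 9.109e-31 kg)
   KE = 2.205e-19 J = 1.376 eV

Tighter localization requires more energy.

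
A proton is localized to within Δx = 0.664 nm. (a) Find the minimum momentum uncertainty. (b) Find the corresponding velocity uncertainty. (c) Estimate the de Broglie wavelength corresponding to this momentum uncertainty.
(a) Δp_min = 7.941 × 10^-26 kg·m/s
(b) Δv_min = 47.477 m/s
(c) λ_dB = 8.344 nm

Step-by-step:

(a) From the uncertainty principle:
Δp_min = ℏ/(2Δx) = (1.055e-34 J·s)/(2 × 6.640e-10 m) = 7.941e-26 kg·m/s

(b) The velocity uncertainty:
Δv = Δp/m = (7.941e-26 kg·m/s)/(1.673e-27 kg) = 4.748e+01 m/s = 47.477 m/s

(c) The de Broglie wavelength for this momentum:
λ = h/p = (6.626e-34 J·s)/(7.941e-26 kg·m/s) = 8.344e-09 m = 8.344 nm

Note: The de Broglie wavelength is comparable to the localization size, as expected from wave-particle duality.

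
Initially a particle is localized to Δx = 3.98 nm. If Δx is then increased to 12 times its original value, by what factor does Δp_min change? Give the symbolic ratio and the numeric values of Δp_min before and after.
Original Δp_min = 1.325 × 10^-26 kg·m/s; new Δp'_min = 1.104 × 10^-27 kg·m/s; ratio Δp'_min/Δp_min = 1/12.

From the uncertainty principle ΔxΔp ≥ ℏ/2, the minimum momentum uncertainty is Δp_min = ℏ/(2Δx).

Original (Δx = 3.98 nm = 3.980e-09 m):
Δp_min = (1.055e-34 J·s)/(2 × 3.980e-09 m) = 1.325e-26 kg·m/s

When Δx → 12Δx:
Δp'_min = ℏ/(2 × 12Δx) = (1/12) × ℏ/(2Δx) = (1/12) × Δp_min
Δp'_min = 1/12 × 1.325e-26 kg·m/s = 1.104e-27 kg·m/s

Since Δp_min ∝ 1/Δx, when Δx is increased to 12 times its original value, Δp_min decreases to 1/12 of its original value.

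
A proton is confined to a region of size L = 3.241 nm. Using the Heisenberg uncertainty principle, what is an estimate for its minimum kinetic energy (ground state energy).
493.851 neV

Using the uncertainty principle to estimate ground state energy:

1. The position uncertainty is approximately the confinement size:
   Δx ≈ L = 3.241e-09 m

2. From ΔxΔp ≥ ℏ/2, the minimum momentum uncertainty is:
   Δp ≈ ℏ/(2L) = 1.627e-26 kg·m/s

3. The kinetic energy is approximately:
   KE ≈ (Δp)²/(2m) = (1.627e-26)²/(2 × 1.673e-27 kg)
   KE ≈ 7.912e-26 J = 493.851 neV

This is an order-of-magnitude estimate of the ground state energy.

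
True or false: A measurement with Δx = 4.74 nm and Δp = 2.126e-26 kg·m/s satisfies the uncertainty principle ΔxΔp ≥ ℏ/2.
Yes, it satisfies the uncertainty principle.

Calculate the product ΔxΔp:
ΔxΔp = (4.740e-09 m) × (2.126e-26 kg·m/s)
ΔxΔp = 1.008e-34 J·s

Compare to the minimum allowed value ℏ/2:
ℏ/2 = 5.273e-35 J·s

Since ΔxΔp = 1.008e-34 J·s ≥ 5.273e-35 J·s = ℏ/2,
the measurement satisfies the uncertainty principle.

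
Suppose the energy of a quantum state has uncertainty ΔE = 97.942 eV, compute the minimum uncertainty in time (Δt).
3.360 as

Using the energy-time uncertainty principle:
ΔEΔt ≥ ℏ/2

The minimum uncertainty in time is:
Δt_min = ℏ/(2ΔE)
Δt_min = (1.055e-34 J·s) / (2 × 1.569e-17 J)
Δt_min = 3.360e-18 s = 3.360 as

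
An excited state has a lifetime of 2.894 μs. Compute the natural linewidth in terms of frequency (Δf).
27.497 kHz

Using the energy-time uncertainty principle and E = hf:
ΔEΔt ≥ ℏ/2
hΔf·Δt ≥ ℏ/2

The minimum frequency uncertainty is:
Δf = ℏ/(2hτ) = 1/(4πτ)
Δf = 1/(4π × 2.894e-06 s)
Δf = 2.750e+04 Hz = 27.497 kHz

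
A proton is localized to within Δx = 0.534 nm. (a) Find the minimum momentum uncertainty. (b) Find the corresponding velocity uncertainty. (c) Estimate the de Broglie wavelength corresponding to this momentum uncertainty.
(a) Δp_min = 9.874 × 10^-26 kg·m/s
(b) Δv_min = 59.035 m/s
(c) λ_dB = 6.710 nm

Step-by-step:

(a) From the uncertainty principle:
Δp_min = ℏ/(2Δx) = (1.055e-34 J·s)/(2 × 5.340e-10 m) = 9.874e-26 kg·m/s

(b) The velocity uncertainty:
Δv = Δp/m = (9.874e-26 kg·m/s)/(1.673e-27 kg) = 5.903e+01 m/s = 59.035 m/s

(c) The de Broglie wavelength for this momentum:
λ = h/p = (6.626e-34 J·s)/(9.874e-26 kg·m/s) = 6.710e-09 m = 6.710 nm

Note: The de Broglie wavelength is comparable to the localization size, as expected from wave-particle duality.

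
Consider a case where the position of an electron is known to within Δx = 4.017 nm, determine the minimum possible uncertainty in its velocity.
14.410 km/s

Using the Heisenberg uncertainty principle and Δp = mΔv:
ΔxΔp ≥ ℏ/2
Δx(mΔv) ≥ ℏ/2

The minimum uncertainty in velocity is:
Δv_min = ℏ/(2mΔx)
Δv_min = (1.055e-34 J·s) / (2 × 9.109e-31 kg × 4.017e-09 m)
Δv_min = 1.441e+04 m/s = 14.410 km/s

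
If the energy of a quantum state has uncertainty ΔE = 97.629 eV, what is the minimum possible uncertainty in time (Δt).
3.371 as

Using the energy-time uncertainty principle:
ΔEΔt ≥ ℏ/2

The minimum uncertainty in time is:
Δt_min = ℏ/(2ΔE)
Δt_min = (1.055e-34 J·s) / (2 × 1.564e-17 J)
Δt_min = 3.371e-18 s = 3.371 as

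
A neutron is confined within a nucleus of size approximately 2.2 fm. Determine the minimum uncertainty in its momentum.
2.397 × 10^-20 kg·m/s

Using the Heisenberg uncertainty principle:
ΔxΔp ≥ ℏ/2

With Δx ≈ L = 2.200e-15 m (the confinement size):
Δp_min = ℏ/(2Δx)
Δp_min = (1.055e-34 J·s) / (2 × 2.200e-15 m)
Δp_min = 2.397e-20 kg·m/s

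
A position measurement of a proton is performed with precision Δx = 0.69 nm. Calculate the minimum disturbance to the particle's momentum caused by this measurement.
7.642 × 10^-26 kg·m/s

The uncertainty principle implies that measuring position disturbs momentum:
ΔxΔp ≥ ℏ/2

When we measure position with precision Δx, we necessarily introduce a momentum uncertainty:
Δp ≥ ℏ/(2Δx)
Δp_min = (1.055e-34 J·s) / (2 × 6.900e-10 m)
Δp_min = 7.642e-26 kg·m/s

The more precisely we measure position, the greater the momentum disturbance.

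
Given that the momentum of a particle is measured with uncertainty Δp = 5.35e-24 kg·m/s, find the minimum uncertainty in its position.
9.856 pm

Using the Heisenberg uncertainty principle:
ΔxΔp ≥ ℏ/2

The minimum uncertainty in position is:
Δx_min = ℏ/(2Δp)
Δx_min = (1.055e-34 J·s) / (2 × 5.350e-24 kg·m/s)
Δx_min = 9.856e-12 m = 9.856 pm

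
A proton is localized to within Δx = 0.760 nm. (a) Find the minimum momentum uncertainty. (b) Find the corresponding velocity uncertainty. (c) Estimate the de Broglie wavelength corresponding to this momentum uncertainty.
(a) Δp_min = 6.938 × 10^-26 kg·m/s
(b) Δv_min = 41.480 m/s
(c) λ_dB = 9.550 nm

Step-by-step:

(a) From the uncertainty principle:
Δp_min = ℏ/(2Δx) = (1.055e-34 J·s)/(2 × 7.600e-10 m) = 6.938e-26 kg·m/s

(b) The velocity uncertainty:
Δv = Δp/m = (6.938e-26 kg·m/s)/(1.673e-27 kg) = 4.148e+01 m/s = 41.480 m/s

(c) The de Broglie wavelength for this momentum:
λ = h/p = (6.626e-34 J·s)/(6.938e-26 kg·m/s) = 9.550e-09 m = 9.550 nm

Note: The de Broglie wavelength is comparable to the localization size, as expected from wave-particle duality.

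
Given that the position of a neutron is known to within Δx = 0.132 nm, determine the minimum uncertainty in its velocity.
238.493 m/s

Using the Heisenberg uncertainty principle and Δp = mΔv:
ΔxΔp ≥ ℏ/2
Δx(mΔv) ≥ ℏ/2

The minimum uncertainty in velocity is:
Δv_min = ℏ/(2mΔx)
Δv_min = (1.055e-34 J·s) / (2 × 1.675e-27 kg × 1.320e-10 m)
Δv_min = 2.385e+02 m/s = 238.493 m/s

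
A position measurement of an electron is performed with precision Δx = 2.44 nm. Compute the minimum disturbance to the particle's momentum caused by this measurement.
2.161 × 10^-26 kg·m/s

The uncertainty principle implies that measuring position disturbs momentum:
ΔxΔp ≥ ℏ/2

When we measure position with precision Δx, we necessarily introduce a momentum uncertainty:
Δp ≥ ℏ/(2Δx)
Δp_min = (1.055e-34 J·s) / (2 × 2.440e-09 m)
Δp_min = 2.161e-26 kg·m/s

The more precisely we measure position, the greater the momentum disturbance.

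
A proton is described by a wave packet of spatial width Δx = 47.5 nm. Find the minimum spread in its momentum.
1.110 × 10^-27 kg·m/s

For a wave packet, the spatial width Δx and momentum spread Δp are related by the uncertainty principle:
ΔxΔp ≥ ℏ/2

The minimum momentum spread is:
Δp_min = ℏ/(2Δx)
Δp_min = (1.055e-34 J·s) / (2 × 4.750e-08 m)
Δp_min = 1.110e-27 kg·m/s

A wave packet cannot have both a well-defined position and well-defined momentum.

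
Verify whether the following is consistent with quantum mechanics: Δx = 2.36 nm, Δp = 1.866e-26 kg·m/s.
No, it violates the uncertainty principle (impossible measurement).

Calculate the product ΔxΔp:
ΔxΔp = (2.360e-09 m) × (1.866e-26 kg·m/s)
ΔxΔp = 4.404e-35 J·s

Compare to the minimum allowed value ℏ/2:
ℏ/2 = 5.273e-35 J·s

Since ΔxΔp = 4.404e-35 J·s < 5.273e-35 J·s = ℏ/2,
the measurement violates the uncertainty principle.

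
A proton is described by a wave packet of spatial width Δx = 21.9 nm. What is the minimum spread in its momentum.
2.408 × 10^-27 kg·m/s

For a wave packet, the spatial width Δx and momentum spread Δp are related by the uncertainty principle:
ΔxΔp ≥ ℏ/2

The minimum momentum spread is:
Δp_min = ℏ/(2Δx)
Δp_min = (1.055e-34 J·s) / (2 × 2.190e-08 m)
Δp_min = 2.408e-27 kg·m/s

A wave packet cannot have both a well-defined position and well-defined momentum.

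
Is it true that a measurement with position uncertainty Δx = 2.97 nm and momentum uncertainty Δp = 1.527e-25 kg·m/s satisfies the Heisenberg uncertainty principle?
Yes, it satisfies the uncertainty principle.

Calculate the product ΔxΔp:
ΔxΔp = (2.970e-09 m) × (1.527e-25 kg·m/s)
ΔxΔp = 4.535e-34 J·s

Compare to the minimum allowed value ℏ/2:
ℏ/2 = 5.273e-35 J·s

Since ΔxΔp = 4.535e-34 J·s ≥ 5.273e-35 J·s = ℏ/2,
the measurement satisfies the uncertainty principle.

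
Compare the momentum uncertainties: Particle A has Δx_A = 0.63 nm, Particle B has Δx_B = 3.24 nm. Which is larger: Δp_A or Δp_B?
Particle A has the larger minimum momentum uncertainty, by a factor of 5.14.

For each particle, the minimum momentum uncertainty is Δp_min = ℏ/(2Δx):

Particle A: Δp_A = ℏ/(2×6.300e-10 m) = 8.370e-26 kg·m/s
Particle B: Δp_B = ℏ/(2×3.240e-09 m) = 1.627e-26 kg·m/s

Ratio: Δp_A/Δp_B = 5.14

Since Δp_min ∝ 1/Δx, the particle with smaller position uncertainty (A) has larger momentum uncertainty.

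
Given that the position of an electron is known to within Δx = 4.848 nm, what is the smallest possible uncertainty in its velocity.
11.940 km/s

Using the Heisenberg uncertainty principle and Δp = mΔv:
ΔxΔp ≥ ℏ/2
Δx(mΔv) ≥ ℏ/2

The minimum uncertainty in velocity is:
Δv_min = ℏ/(2mΔx)
Δv_min = (1.055e-34 J·s) / (2 × 9.109e-31 kg × 4.848e-09 m)
Δv_min = 1.194e+04 m/s = 11.940 km/s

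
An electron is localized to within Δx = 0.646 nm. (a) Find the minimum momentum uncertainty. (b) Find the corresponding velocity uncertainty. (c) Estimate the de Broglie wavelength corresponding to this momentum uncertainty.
(a) Δp_min = 8.162 × 10^-26 kg·m/s
(b) Δv_min = 89.603 km/s
(c) λ_dB = 8.118 nm

Step-by-step:

(a) From the uncertainty principle:
Δp_min = ℏ/(2Δx) = (1.055e-34 J·s)/(2 × 6.460e-10 m) = 8.162e-26 kg·m/s

(b) The velocity uncertainty:
Δv = Δp/m = (8.162e-26 kg·m/s)/(9.109e-31 kg) = 8.960e+04 m/s = 89.603 km/s

(c) The de Broglie wavelength for this momentum:
λ = h/p = (6.626e-34 J·s)/(8.162e-26 kg·m/s) = 8.118e-09 m = 8.118 nm

Note: The de Broglie wavelength is comparable to the localization size, as expected from wave-particle duality.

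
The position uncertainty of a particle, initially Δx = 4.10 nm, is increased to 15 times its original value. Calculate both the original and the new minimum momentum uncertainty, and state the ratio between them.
Original Δp_min = 1.286 × 10^-26 kg·m/s; new Δp'_min = 8.574 × 10^-28 kg·m/s; ratio Δp'_min/Δp_min = 1/15.

From the uncertainty principle ΔxΔp ≥ ℏ/2, the minimum momentum uncertainty is Δp_min = ℏ/(2Δx).

Original (Δx = 4.10 nm = 4.100e-09 m):
Δp_min = (1.055e-34 J·s)/(2 × 4.100e-09 m) = 1.286e-26 kg·m/s

When Δx → 15Δx:
Δp'_min = ℏ/(2 × 15Δx) = (1/15) × ℏ/(2Δx) = (1/15) × Δp_min
Δp'_min = 1/15 × 1.286e-26 kg·m/s = 8.574e-28 kg·m/s

Since Δp_min ∝ 1/Δx, when Δx is increased to 15 times its original value, Δp_min decreases to 1/15 of its original value.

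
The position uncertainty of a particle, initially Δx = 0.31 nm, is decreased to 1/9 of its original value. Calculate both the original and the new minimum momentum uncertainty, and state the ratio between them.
Original Δp_min = 1.701 × 10^-25 kg·m/s; new Δp'_min = 1.531 × 10^-24 kg·m/s; ratio Δp'_min/Δp_min = 9.

From the uncertainty principle ΔxΔp ≥ ℏ/2, the minimum momentum uncertainty is Δp_min = ℏ/(2Δx).

Original (Δx = 0.31 nm = 3.100e-10 m):
Δp_min = (1.055e-34 J·s)/(2 × 3.100e-10 m) = 1.701e-25 kg·m/s

When Δx → (1/9)Δx:
Δp'_min = ℏ/(2 × (1/9)Δx) = 9 × ℏ/(2Δx) = 9 × Δp_min
Δp'_min = 9 × 1.701e-25 kg·m/s = 1.531e-24 kg·m/s

Since Δp_min ∝ 1/Δx, when Δx is decreased to 1/9 of its original value, Δp_min increases to 9 times its original value.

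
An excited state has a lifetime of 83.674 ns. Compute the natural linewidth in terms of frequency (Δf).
951.042 kHz

Using the energy-time uncertainty principle and E = hf:
ΔEΔt ≥ ℏ/2
hΔf·Δt ≥ ℏ/2

The minimum frequency uncertainty is:
Δf = ℏ/(2hτ) = 1/(4πτ)
Δf = 1/(4π × 8.367e-08 s)
Δf = 9.510e+05 Hz = 951.042 kHz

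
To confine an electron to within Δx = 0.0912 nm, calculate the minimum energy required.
1.145 eV

Localizing a particle requires giving it sufficient momentum uncertainty:

1. From uncertainty principle: Δp ≥ ℏ/(2Δx)
   Δp_min = (1.055e-34 J·s) / (2 × 9.120e-11 m)
   Δp_min = 5.782e-25 kg·m/s

2. This momentum uncertainty corresponds to kinetic energy:
   KE ≈ (Δp)²/(2m) = (5.782e-25)²/(2 × 9.109e-31 kg)
   KE = 1.835e-19 J = 1.145 eV

Tighter localization requires more energy.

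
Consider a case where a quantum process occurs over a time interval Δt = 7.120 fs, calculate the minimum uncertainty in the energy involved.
46.223 meV

Using the energy-time uncertainty principle:
ΔEΔt ≥ ℏ/2

The minimum uncertainty in energy is:
ΔE_min = ℏ/(2Δt)
ΔE_min = (1.055e-34 J·s) / (2 × 7.120e-15 s)
ΔE_min = 7.406e-21 J = 46.223 meV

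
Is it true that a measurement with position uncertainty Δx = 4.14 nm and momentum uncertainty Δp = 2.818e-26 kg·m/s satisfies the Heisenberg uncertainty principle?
Yes, it satisfies the uncertainty principle.

Calculate the product ΔxΔp:
ΔxΔp = (4.140e-09 m) × (2.818e-26 kg·m/s)
ΔxΔp = 1.167e-34 J·s

Compare to the minimum allowed value ℏ/2:
ℏ/2 = 5.273e-35 J·s

Since ΔxΔp = 1.167e-34 J·s ≥ 5.273e-35 J·s = ℏ/2,
the measurement satisfies the uncertainty principle.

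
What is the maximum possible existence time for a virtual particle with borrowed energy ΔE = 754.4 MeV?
4.362 × 10^-25 s

Using the energy-time uncertainty principle:
ΔEΔt ≥ ℏ/2

For a virtual particle borrowing energy ΔE, the maximum lifetime is:
Δt_max = ℏ/(2ΔE)

Converting energy:
ΔE = 754.4 MeV = 1.209e-10 J

Δt_max = (1.055e-34 J·s) / (2 × 1.209e-10 J)
Δt_max = 4.362e-25 s = 4.362 × 10^-25 s

Virtual particles with higher borrowed energy exist for shorter times.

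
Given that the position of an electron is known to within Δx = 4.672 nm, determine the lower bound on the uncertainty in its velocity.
12.390 km/s

Using the Heisenberg uncertainty principle and Δp = mΔv:
ΔxΔp ≥ ℏ/2
Δx(mΔv) ≥ ℏ/2

The minimum uncertainty in velocity is:
Δv_min = ℏ/(2mΔx)
Δv_min = (1.055e-34 J·s) / (2 × 9.109e-31 kg × 4.672e-09 m)
Δv_min = 1.239e+04 m/s = 12.390 km/s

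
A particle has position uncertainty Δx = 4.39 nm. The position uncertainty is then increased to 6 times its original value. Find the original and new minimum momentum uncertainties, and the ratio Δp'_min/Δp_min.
Original Δp_min = 1.201 × 10^-26 kg·m/s; new Δp'_min = 2.002 × 10^-27 kg·m/s; ratio Δp'_min/Δp_min = 1/6.

From the uncertainty principle ΔxΔp ≥ ℏ/2, the minimum momentum uncertainty is Δp_min = ℏ/(2Δx).

Original (Δx = 4.39 nm = 4.390e-09 m):
Δp_min = (1.055e-34 J·s)/(2 × 4.390e-09 m) = 1.201e-26 kg·m/s

When Δx → 6Δx:
Δp'_min = ℏ/(2 × 6Δx) = (1/6) × ℏ/(2Δx) = (1/6) × Δp_min
Δp'_min = 1/6 × 1.201e-26 kg·m/s = 2.002e-27 kg·m/s

Since Δp_min ∝ 1/Δx, when Δx is increased to 6 times its original value, Δp_min decreases to 1/6 of its original value.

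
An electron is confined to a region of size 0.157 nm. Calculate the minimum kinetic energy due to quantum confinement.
386.424 meV

Using the uncertainty principle:

1. Position uncertainty: Δx ≈ 1.570e-10 m
2. Minimum momentum uncertainty: Δp = ℏ/(2Δx) = 3.359e-25 kg·m/s
3. Minimum kinetic energy:
   KE = (Δp)²/(2m) = (3.359e-25)²/(2 × 9.109e-31 kg)
   KE = 6.191e-20 J = 386.424 meV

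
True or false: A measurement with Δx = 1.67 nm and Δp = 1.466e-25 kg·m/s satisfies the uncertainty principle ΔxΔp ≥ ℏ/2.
Yes, it satisfies the uncertainty principle.

Calculate the product ΔxΔp:
ΔxΔp = (1.670e-09 m) × (1.466e-25 kg·m/s)
ΔxΔp = 2.448e-34 J·s

Compare to the minimum allowed value ℏ/2:
ℏ/2 = 5.273e-35 J·s

Since ΔxΔp = 2.448e-34 J·s ≥ 5.273e-35 J·s = ℏ/2,
the measurement satisfies the uncertainty principle.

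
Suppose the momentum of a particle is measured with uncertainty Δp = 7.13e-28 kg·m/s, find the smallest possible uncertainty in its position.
73.953 nm

Using the Heisenberg uncertainty principle:
ΔxΔp ≥ ℏ/2

The minimum uncertainty in position is:
Δx_min = ℏ/(2Δp)
Δx_min = (1.055e-34 J·s) / (2 × 7.130e-28 kg·m/s)
Δx_min = 7.395e-08 m = 73.953 nm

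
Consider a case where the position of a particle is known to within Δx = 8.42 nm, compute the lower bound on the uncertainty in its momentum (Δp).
6.262 × 10^-27 kg·m/s

Using the Heisenberg uncertainty principle:
ΔxΔp ≥ ℏ/2

The minimum uncertainty in momentum is:
Δp_min = ℏ/(2Δx)
Δp_min = (1.055e-34 J·s) / (2 × 8.420e-09 m)
Δp_min = 6.262e-27 kg·m/s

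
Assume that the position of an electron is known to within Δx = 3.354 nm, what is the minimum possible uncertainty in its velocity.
17.258 km/s

Using the Heisenberg uncertainty principle and Δp = mΔv:
ΔxΔp ≥ ℏ/2
Δx(mΔv) ≥ ℏ/2

The minimum uncertainty in velocity is:
Δv_min = ℏ/(2mΔx)
Δv_min = (1.055e-34 J·s) / (2 × 9.109e-31 kg × 3.354e-09 m)
Δv_min = 1.726e+04 m/s = 17.258 km/s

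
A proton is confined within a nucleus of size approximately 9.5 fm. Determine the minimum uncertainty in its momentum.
5.550 × 10^-21 kg·m/s

Using the Heisenberg uncertainty principle:
ΔxΔp ≥ ℏ/2

With Δx ≈ L = 9.500e-15 m (the confinement size):
Δp_min = ℏ/(2Δx)
Δp_min = (1.055e-34 J·s) / (2 × 9.500e-15 m)
Δp_min = 5.550e-21 kg·m/s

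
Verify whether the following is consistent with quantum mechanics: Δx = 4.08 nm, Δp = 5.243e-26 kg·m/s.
Yes, it satisfies the uncertainty principle.

Calculate the product ΔxΔp:
ΔxΔp = (4.080e-09 m) × (5.243e-26 kg·m/s)
ΔxΔp = 2.139e-34 J·s

Compare to the minimum allowed value ℏ/2:
ℏ/2 = 5.273e-35 J·s

Since ΔxΔp = 2.139e-34 J·s ≥ 5.273e-35 J·s = ℏ/2,
the measurement satisfies the uncertainty principle.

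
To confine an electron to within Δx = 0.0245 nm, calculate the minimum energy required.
15.868 eV

Localizing a particle requires giving it sufficient momentum uncertainty:

1. From uncertainty principle: Δp ≥ ℏ/(2Δx)
   Δp_min = (1.055e-34 J·s) / (2 × 2.450e-11 m)
   Δp_min = 2.152e-24 kg·m/s

2. This momentum uncertainty corresponds to kinetic energy:
   KE ≈ (Δp)²/(2m) = (2.152e-24)²/(2 × 9.109e-31 kg)
   KE = 2.542e-18 J = 15.868 eV

Tighter localization requires more energy.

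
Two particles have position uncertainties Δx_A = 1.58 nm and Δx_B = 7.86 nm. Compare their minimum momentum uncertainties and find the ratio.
Particle A has the larger minimum momentum uncertainty, by a factor of 4.97.

For each particle, the minimum momentum uncertainty is Δp_min = ℏ/(2Δx):

Particle A: Δp_A = ℏ/(2×1.580e-09 m) = 3.337e-26 kg·m/s
Particle B: Δp_B = ℏ/(2×7.860e-09 m) = 6.708e-27 kg·m/s

Ratio: Δp_A/Δp_B = 4.97

Since Δp_min ∝ 1/Δx, the particle with smaller position uncertainty (A) has larger momentum uncertainty.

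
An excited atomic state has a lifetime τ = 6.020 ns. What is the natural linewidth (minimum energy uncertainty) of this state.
54.669 neV

Using the energy-time uncertainty principle:
ΔEΔt ≥ ℏ/2

The lifetime τ represents the time uncertainty Δt.
The natural linewidth (minimum energy uncertainty) is:

ΔE = ℏ/(2τ)
ΔE = (1.055e-34 J·s) / (2 × 6.020e-09 s)
ΔE = 8.759e-27 J = 54.669 neV

This natural linewidth limits the precision of spectroscopic measurements.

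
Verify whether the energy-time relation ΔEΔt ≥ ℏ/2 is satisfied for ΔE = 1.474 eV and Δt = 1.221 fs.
Yes, it satisfies the uncertainty relation.

Calculate the product ΔEΔt:
ΔE = 1.474 eV = 2.362e-19 J
ΔEΔt = (2.362e-19 J) × (1.221e-15 s)
ΔEΔt = 2.884e-34 J·s

Compare to the minimum allowed value ℏ/2:
ℏ/2 = 5.273e-35 J·s

Since ΔEΔt = 2.884e-34 J·s ≥ 5.273e-35 J·s = ℏ/2,
this satisfies the uncertainty relation.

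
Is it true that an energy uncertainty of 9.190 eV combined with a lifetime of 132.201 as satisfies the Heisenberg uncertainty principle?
Yes, it satisfies the uncertainty relation.

Calculate the product ΔEΔt:
ΔE = 9.190 eV = 1.472e-18 J
ΔEΔt = (1.472e-18 J) × (1.322e-16 s)
ΔEΔt = 1.947e-34 J·s

Compare to the minimum allowed value ℏ/2:
ℏ/2 = 5.273e-35 J·s

Since ΔEΔt = 1.947e-34 J·s ≥ 5.273e-35 J·s = ℏ/2,
this satisfies the uncertainty relation.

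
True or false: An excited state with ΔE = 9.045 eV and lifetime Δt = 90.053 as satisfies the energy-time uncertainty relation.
Yes, it satisfies the uncertainty relation.

Calculate the product ΔEΔt:
ΔE = 9.045 eV = 1.449e-18 J
ΔEΔt = (1.449e-18 J) × (9.005e-17 s)
ΔEΔt = 1.305e-34 J·s

Compare to the minimum allowed value ℏ/2:
ℏ/2 = 5.273e-35 J·s

Since ΔEΔt = 1.305e-34 J·s ≥ 5.273e-35 J·s = ℏ/2,
this satisfies the uncertainty relation.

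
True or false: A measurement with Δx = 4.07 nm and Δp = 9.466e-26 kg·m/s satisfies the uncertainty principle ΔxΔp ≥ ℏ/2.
Yes, it satisfies the uncertainty principle.

Calculate the product ΔxΔp:
ΔxΔp = (4.070e-09 m) × (9.466e-26 kg·m/s)
ΔxΔp = 3.853e-34 J·s

Compare to the minimum allowed value ℏ/2:
ℏ/2 = 5.273e-35 J·s

Since ΔxΔp = 3.853e-34 J·s ≥ 5.273e-35 J·s = ℏ/2,
the measurement satisfies the uncertainty principle.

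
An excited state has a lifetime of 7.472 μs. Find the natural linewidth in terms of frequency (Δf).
10.650 kHz

Using the energy-time uncertainty principle and E = hf:
ΔEΔt ≥ ℏ/2
hΔf·Δt ≥ ℏ/2

The minimum frequency uncertainty is:
Δf = ℏ/(2hτ) = 1/(4πτ)
Δf = 1/(4π × 7.472e-06 s)
Δf = 1.065e+04 Hz = 10.650 kHz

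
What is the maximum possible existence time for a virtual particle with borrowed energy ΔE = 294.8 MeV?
1.116 ys

Using the energy-time uncertainty principle:
ΔEΔt ≥ ℏ/2

For a virtual particle borrowing energy ΔE, the maximum lifetime is:
Δt_max = ℏ/(2ΔE)

Converting energy:
ΔE = 294.8 MeV = 4.723e-11 J

Δt_max = (1.055e-34 J·s) / (2 × 4.723e-11 J)
Δt_max = 1.116e-24 s = 1.116 ys

Virtual particles with higher borrowed energy exist for shorter times.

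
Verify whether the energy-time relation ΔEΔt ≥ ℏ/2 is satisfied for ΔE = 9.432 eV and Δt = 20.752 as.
No, it violates the uncertainty relation.

Calculate the product ΔEΔt:
ΔE = 9.432 eV = 1.511e-18 J
ΔEΔt = (1.511e-18 J) × (2.075e-17 s)
ΔEΔt = 3.136e-35 J·s

Compare to the minimum allowed value ℏ/2:
ℏ/2 = 5.273e-35 J·s

Since ΔEΔt = 3.136e-35 J·s < 5.273e-35 J·s = ℏ/2,
this violates the uncertainty relation.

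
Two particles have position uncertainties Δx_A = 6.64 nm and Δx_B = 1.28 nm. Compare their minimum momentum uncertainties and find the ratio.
Particle B has the larger minimum momentum uncertainty, by a factor of 5.19.

For each particle, the minimum momentum uncertainty is Δp_min = ℏ/(2Δx):

Particle A: Δp_A = ℏ/(2×6.640e-09 m) = 7.941e-27 kg·m/s
Particle B: Δp_B = ℏ/(2×1.280e-09 m) = 4.119e-26 kg·m/s

Ratio: Δp_B/Δp_A = 5.19

Since Δp_min ∝ 1/Δx, the particle with smaller position uncertainty (B) has larger momentum uncertainty.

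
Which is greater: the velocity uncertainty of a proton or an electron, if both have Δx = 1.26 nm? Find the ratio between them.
The electron has the larger minimum velocity uncertainty, by a ratio of 1836.2.

For both particles, Δp_min = ℏ/(2Δx) = 4.185e-26 kg·m/s (same for both).

The velocity uncertainty is Δv = Δp/m:
- proton: Δv = 4.185e-26 / 1.673e-27 = 2.502e+01 m/s = 25.019 m/s
- electron: Δv = 4.185e-26 / 9.109e-31 = 4.594e+04 m/s = 45.940 km/s

Ratio: 4.594e+04 / 2.502e+01 = 1836.2

The lighter particle has larger velocity uncertainty because Δv ∝ 1/m.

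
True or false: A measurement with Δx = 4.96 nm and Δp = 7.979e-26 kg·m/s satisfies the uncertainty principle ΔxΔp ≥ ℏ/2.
Yes, it satisfies the uncertainty principle.

Calculate the product ΔxΔp:
ΔxΔp = (4.960e-09 m) × (7.979e-26 kg·m/s)
ΔxΔp = 3.958e-34 J·s

Compare to the minimum allowed value ℏ/2:
ℏ/2 = 5.273e-35 J·s

Since ΔxΔp = 3.958e-34 J·s ≥ 5.273e-35 J·s = ℏ/2,
the measurement satisfies the uncertainty principle.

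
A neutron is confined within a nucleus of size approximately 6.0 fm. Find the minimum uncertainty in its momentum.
8.788 × 10^-21 kg·m/s

Using the Heisenberg uncertainty principle:
ΔxΔp ≥ ℏ/2

With Δx ≈ L = 6.000e-15 m (the confinement size):
Δp_min = ℏ/(2Δx)
Δp_min = (1.055e-34 J·s) / (2 × 6.000e-15 m)
Δp_min = 8.788e-21 kg·m/s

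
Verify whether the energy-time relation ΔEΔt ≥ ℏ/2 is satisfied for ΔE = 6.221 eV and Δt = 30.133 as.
No, it violates the uncertainty relation.

Calculate the product ΔEΔt:
ΔE = 6.221 eV = 9.967e-19 J
ΔEΔt = (9.967e-19 J) × (3.013e-17 s)
ΔEΔt = 3.003e-35 J·s

Compare to the minimum allowed value ℏ/2:
ℏ/2 = 5.273e-35 J·s

Since ΔEΔt = 3.003e-35 J·s < 5.273e-35 J·s = ℏ/2,
this violates the uncertainty relation.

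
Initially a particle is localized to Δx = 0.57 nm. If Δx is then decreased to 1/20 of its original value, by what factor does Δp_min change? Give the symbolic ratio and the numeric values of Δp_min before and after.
Original Δp_min = 9.251 × 10^-26 kg·m/s; new Δp'_min = 1.850 × 10^-24 kg·m/s; ratio Δp'_min/Δp_min = 20.

From the uncertainty principle ΔxΔp ≥ ℏ/2, the minimum momentum uncertainty is Δp_min = ℏ/(2Δx).

Original (Δx = 0.57 nm = 5.700e-10 m):
Δp_min = (1.055e-34 J·s)/(2 × 5.700e-10 m) = 9.251e-26 kg·m/s

When Δx → (1/20)Δx:
Δp'_min = ℏ/(2 × (1/20)Δx) = 20 × ℏ/(2Δx) = 20 × Δp_min
Δp'_min = 20 × 9.251e-26 kg·m/s = 1.850e-24 kg·m/s

Since Δp_min ∝ 1/Δx, when Δx is decreased to 1/20 of its original value, Δp_min increases to 20 times its original value.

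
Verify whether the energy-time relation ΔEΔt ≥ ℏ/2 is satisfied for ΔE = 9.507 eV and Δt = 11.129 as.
No, it violates the uncertainty relation.

Calculate the product ΔEΔt:
ΔE = 9.507 eV = 1.523e-18 J
ΔEΔt = (1.523e-18 J) × (1.113e-17 s)
ΔEΔt = 1.695e-35 J·s

Compare to the minimum allowed value ℏ/2:
ℏ/2 = 5.273e-35 J·s

Since ΔEΔt = 1.695e-35 J·s < 5.273e-35 J·s = ℏ/2,
this violates the uncertainty relation.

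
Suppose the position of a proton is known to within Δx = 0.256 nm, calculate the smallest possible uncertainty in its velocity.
123.143 m/s

Using the Heisenberg uncertainty principle and Δp = mΔv:
ΔxΔp ≥ ℏ/2
Δx(mΔv) ≥ ℏ/2

The minimum uncertainty in velocity is:
Δv_min = ℏ/(2mΔx)
Δv_min = (1.055e-34 J·s) / (2 × 1.673e-27 kg × 2.560e-10 m)
Δv_min = 1.231e+02 m/s = 123.143 m/s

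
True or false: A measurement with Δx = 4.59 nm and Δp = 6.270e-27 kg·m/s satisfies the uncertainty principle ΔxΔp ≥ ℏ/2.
No, it violates the uncertainty principle (impossible measurement).

Calculate the product ΔxΔp:
ΔxΔp = (4.590e-09 m) × (6.270e-27 kg·m/s)
ΔxΔp = 2.878e-35 J·s

Compare to the minimum allowed value ℏ/2:
ℏ/2 = 5.273e-35 J·s

Since ΔxΔp = 2.878e-35 J·s < 5.273e-35 J·s = ℏ/2,
the measurement violates the uncertainty principle.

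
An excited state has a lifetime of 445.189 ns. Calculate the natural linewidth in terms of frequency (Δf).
178.750 kHz

Using the energy-time uncertainty principle and E = hf:
ΔEΔt ≥ ℏ/2
hΔf·Δt ≥ ℏ/2

The minimum frequency uncertainty is:
Δf = ℏ/(2hτ) = 1/(4πτ)
Δf = 1/(4π × 4.452e-07 s)
Δf = 1.787e+05 Hz = 178.750 kHz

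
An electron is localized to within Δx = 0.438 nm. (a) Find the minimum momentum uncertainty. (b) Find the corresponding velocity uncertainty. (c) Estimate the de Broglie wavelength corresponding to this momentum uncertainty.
(a) Δp_min = 1.204 × 10^-25 kg·m/s
(b) Δv_min = 132.155 km/s
(c) λ_dB = 5.504 nm

Step-by-step:

(a) From the uncertainty principle:
Δp_min = ℏ/(2Δx) = (1.055e-34 J·s)/(2 × 4.380e-10 m) = 1.204e-25 kg·m/s

(b) The velocity uncertainty:
Δv = Δp/m = (1.204e-25 kg·m/s)/(9.109e-31 kg) = 1.322e+05 m/s = 132.155 km/s

(c) The de Broglie wavelength for this momentum:
λ = h/p = (6.626e-34 J·s)/(1.204e-25 kg·m/s) = 5.504e-09 m = 5.504 nm

Note: The de Broglie wavelength is comparable to the localization size, as expected from wave-particle duality.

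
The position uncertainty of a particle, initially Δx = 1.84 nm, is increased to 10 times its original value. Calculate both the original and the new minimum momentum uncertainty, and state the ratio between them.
Original Δp_min = 2.866 × 10^-26 kg·m/s; new Δp'_min = 2.866 × 10^-27 kg·m/s; ratio Δp'_min/Δp_min = 1/10.

From the uncertainty principle ΔxΔp ≥ ℏ/2, the minimum momentum uncertainty is Δp_min = ℏ/(2Δx).

Original (Δx = 1.84 nm = 1.840e-09 m):
Δp_min = (1.055e-34 J·s)/(2 × 1.840e-09 m) = 2.866e-26 kg·m/s

When Δx → 10Δx:
Δp'_min = ℏ/(2 × 10Δx) = (1/10) × ℏ/(2Δx) = (1/10) × Δp_min
Δp'_min = 1/10 × 2.866e-26 kg·m/s = 2.866e-27 kg·m/s

Since Δp_min ∝ 1/Δx, when Δx is increased to 10 times its original value, Δp_min decreases to 1/10 of its original value.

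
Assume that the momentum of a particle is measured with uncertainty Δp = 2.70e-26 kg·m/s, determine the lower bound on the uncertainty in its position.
1.953 nm

Using the Heisenberg uncertainty principle:
ΔxΔp ≥ ℏ/2

The minimum uncertainty in position is:
Δx_min = ℏ/(2Δp)
Δx_min = (1.055e-34 J·s) / (2 × 2.700e-26 kg·m/s)
Δx_min = 1.953e-09 m = 1.953 nm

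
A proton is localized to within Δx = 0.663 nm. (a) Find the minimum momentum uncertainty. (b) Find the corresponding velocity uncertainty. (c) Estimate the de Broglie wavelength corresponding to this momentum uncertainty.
(a) Δp_min = 7.953 × 10^-26 kg·m/s
(b) Δv_min = 47.548 m/s
(c) λ_dB = 8.332 nm

Step-by-step:

(a) From the uncertainty principle:
Δp_min = ℏ/(2Δx) = (1.055e-34 J·s)/(2 × 6.630e-10 m) = 7.953e-26 kg·m/s

(b) The velocity uncertainty:
Δv = Δp/m = (7.953e-26 kg·m/s)/(1.673e-27 kg) = 4.755e+01 m/s = 47.548 m/s

(c) The de Broglie wavelength for this momentum:
λ = h/p = (6.626e-34 J·s)/(7.953e-26 kg·m/s) = 8.332e-09 m = 8.332 nm

Note: The de Broglie wavelength is comparable to the localization size, as expected from wave-particle duality.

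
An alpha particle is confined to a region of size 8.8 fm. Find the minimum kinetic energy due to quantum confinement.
16.862 keV

Using the uncertainty principle:

1. Position uncertainty: Δx ≈ 8.800e-15 m
2. Minimum momentum uncertainty: Δp = ℏ/(2Δx) = 5.992e-21 kg·m/s
3. Minimum kinetic energy:
   KE = (Δp)²/(2m) = (5.992e-21)²/(2 × 6.645e-27 kg)
   KE = 2.702e-15 J = 16.862 keV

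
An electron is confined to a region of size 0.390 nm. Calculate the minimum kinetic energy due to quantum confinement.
62.623 meV

Using the uncertainty principle:

1. Position uncertainty: Δx ≈ 3.900e-10 m
2. Minimum momentum uncertainty: Δp = ℏ/(2Δx) = 1.352e-25 kg·m/s
3. Minimum kinetic energy:
   KE = (Δp)²/(2m) = (1.352e-25)²/(2 × 9.109e-31 kg)
   KE = 1.003e-20 J = 62.623 meV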